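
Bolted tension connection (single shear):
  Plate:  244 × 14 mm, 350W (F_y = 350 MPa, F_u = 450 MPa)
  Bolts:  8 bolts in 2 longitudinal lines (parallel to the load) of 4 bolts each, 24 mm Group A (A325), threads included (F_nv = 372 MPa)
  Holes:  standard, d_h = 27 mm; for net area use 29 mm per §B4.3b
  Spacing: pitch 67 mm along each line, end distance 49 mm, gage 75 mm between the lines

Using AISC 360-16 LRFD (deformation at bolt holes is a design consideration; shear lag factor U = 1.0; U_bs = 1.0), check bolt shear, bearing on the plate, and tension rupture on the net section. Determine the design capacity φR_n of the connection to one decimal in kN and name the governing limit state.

Bolt shear: A_b = π(24)²/4 = 452.39 mm². φR_n = 0.75 × 372 × 452.39 × 8 × 1 = 1009.7 kN.
Bearing (14 mm plate, F_u = 450 MPa): end bolts L_c = 49 − 27/2 = 35.5, R_n = min(1.2×35.5×14×450, 2.4×24×14×450) = 268.38 kN/bolt; interior L_c = 67 − 27 = 40, R_n = 302.4 kN/bolt. φR_n = 0.75 × (2×268.38 + 6×302.4) = 1763.4 kN.
Tension rupture (net): A_n = (244 − 2×29)×14 = 2604 mm² (U = 1.0, A_e = A_n). φR_n = 0.75 × 450 × 2604 = 878.9 kN.
Governing: min(1009.7, 1763.4, 878.9) = 878.9 kN → net-section rupture.

878.9 kN (net-section rupture governs)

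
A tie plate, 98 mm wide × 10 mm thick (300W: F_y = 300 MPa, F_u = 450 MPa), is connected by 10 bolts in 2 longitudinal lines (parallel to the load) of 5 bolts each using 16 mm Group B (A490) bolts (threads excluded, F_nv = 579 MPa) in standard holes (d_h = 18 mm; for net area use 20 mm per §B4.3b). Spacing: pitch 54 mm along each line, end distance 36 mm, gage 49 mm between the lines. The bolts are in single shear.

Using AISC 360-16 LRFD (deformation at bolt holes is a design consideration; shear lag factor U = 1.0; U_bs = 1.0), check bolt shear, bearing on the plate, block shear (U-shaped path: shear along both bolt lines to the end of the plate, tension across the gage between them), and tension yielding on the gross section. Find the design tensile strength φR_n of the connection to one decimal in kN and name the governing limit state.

Bolt shear: A_b = π(16)²/4 = 201.06 mm². φR_n = 0.75 × 579 × 201.06 × 10 × 1 = 873.1 kN.
Bearing (10 mm plate, F_u = 450 MPa): end bolts L_c = 36 − 18/2 = 27, R_n = min(1.2×27×10×450, 2.4×16×10×450) = 145.8 kN/bolt; interior L_c = 54 − 18 = 36, R_n = 172.8 kN/bolt. φR_n = 0.75 × (2×145.8 + 8×172.8) = 1255.5 kN.
Block shear: shear path 2×[36+4×54] = 2×252 mm, A_gv = 5040, A_nv = 2×(252 − 4.5×20)×10 = 3240 mm²; tension across gage: (49 − 1×20)×10 = 290 mm². R_n = min(0.6×450×3240, 0.6×300×5040) + 1.0×450×290 = min(874.8, 907.2) + 130.5 = 1005.3 kN. φR_n = 0.75 × 1005.3 = 754.0 kN.
Tension yield (gross): A_g = 98×10 = 980 mm². φR_n = 0.90 × 300 × 980 = 264.6 kN.
Governing: min(873.1, 1255.5, 754.0, 264.6) = 264.6 kN → gross-section yield.

264.6 kN (gross-section yield governs)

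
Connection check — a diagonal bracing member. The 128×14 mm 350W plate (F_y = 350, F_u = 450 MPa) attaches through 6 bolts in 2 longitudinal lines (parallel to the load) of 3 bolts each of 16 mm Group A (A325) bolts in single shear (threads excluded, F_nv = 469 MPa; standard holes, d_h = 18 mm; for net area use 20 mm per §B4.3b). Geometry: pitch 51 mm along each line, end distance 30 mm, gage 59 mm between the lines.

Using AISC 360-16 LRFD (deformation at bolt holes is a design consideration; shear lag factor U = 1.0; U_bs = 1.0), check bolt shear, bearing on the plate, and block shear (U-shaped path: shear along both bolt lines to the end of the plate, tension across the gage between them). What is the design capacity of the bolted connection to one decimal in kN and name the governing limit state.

424.3 kN (bolt shear governs)

Bolt shear: A_b = π(16)²/4 = 201.06 mm². φR_n = 0.75 × 469 × 201.06 × 6 × 1 = 424.3 kN.
Bearing (14 mm plate, F_u = 450 MPa): end bolts L_c = 30 − 18/2 = 21, R_n = min(1.2×21×14×450, 2.4×16×14×450) = 158.76 kN/bolt; interior L_c = 51 − 18 = 33, R_n = 241.92 kN/bolt. φR_n = 0.75 × (2×158.76 + 4×241.92) = 963.9 kN.
Block shear: shear path 2×[30+2×51] = 2×132 mm, A_gv = 3696, A_nv = 2×(132 − 2.5×20)×14 = 2296 mm²; tension across gage: (59 − 1×20)×14 = 546 mm². R_n = min(0.6×450×2296, 0.6×350×3696) + 1.0×450×546 = min(619.92, 776.16) + 245.7 = 865.62 kN. φR_n = 0.75 × 865.62 = 649.2 kN.
Governing: min(424.3, 963.9, 649.2) = 424.3 kN → bolt shear.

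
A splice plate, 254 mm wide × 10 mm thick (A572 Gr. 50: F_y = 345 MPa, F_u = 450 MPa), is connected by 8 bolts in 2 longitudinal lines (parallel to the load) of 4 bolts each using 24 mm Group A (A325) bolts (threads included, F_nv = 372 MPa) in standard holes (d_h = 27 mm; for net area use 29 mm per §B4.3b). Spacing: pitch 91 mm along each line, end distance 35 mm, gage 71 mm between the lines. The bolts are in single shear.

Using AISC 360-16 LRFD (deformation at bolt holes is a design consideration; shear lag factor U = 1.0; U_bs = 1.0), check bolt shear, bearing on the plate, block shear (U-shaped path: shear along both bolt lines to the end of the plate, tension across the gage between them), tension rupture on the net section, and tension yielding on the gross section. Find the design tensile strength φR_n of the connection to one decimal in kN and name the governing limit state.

Bolt shear: A_b = π(24)²/4 = 452.39 mm². φR_n = 0.75 × 372 × 452.39 × 8 × 1 = 1009.7 kN.
Bearing (10 mm plate, F_u = 450 MPa): end bolts L_c = 35 − 27/2 = 21.5, R_n = min(1.2×21.5×10×450, 2.4×24×10×450) = 116.1 kN/bolt; interior L_c = 91 − 27 = 64, R_n = 259.2 kN/bolt. φR_n = 0.75 × (2×116.1 + 6×259.2) = 1340.6 kN.
Block shear: shear path 2×[35+3×91] = 2×308 mm, A_gv = 6160, A_nv = 2×(308 − 3.5×29)×10 = 4130 mm²; tension across gage: (71 − 1×29)×10 = 420 mm². R_n = min(0.6×450×4130, 0.6×345×6160) + 1.0×450×420 = min(1115.1, 1275.1) + 189 = 1304.1 kN. φR_n = 0.75 × 1304.1 = 978.1 kN.
Tension rupture (net): A_n = (254 − 2×29)×10 = 1960 mm² (U = 1.0, A_e = A_n). φR_n = 0.75 × 450 × 1960 = 661.5 kN.
Tension yield (gross): A_g = 254×10 = 2540 mm². φR_n = 0.90 × 345 × 2540 = 788.7 kN.
Governing: min(1009.7, 1340.6, 978.1, 661.5, 788.7) = 661.5 kN → net-section rupture.

661.5 kN (net-section rupture governs)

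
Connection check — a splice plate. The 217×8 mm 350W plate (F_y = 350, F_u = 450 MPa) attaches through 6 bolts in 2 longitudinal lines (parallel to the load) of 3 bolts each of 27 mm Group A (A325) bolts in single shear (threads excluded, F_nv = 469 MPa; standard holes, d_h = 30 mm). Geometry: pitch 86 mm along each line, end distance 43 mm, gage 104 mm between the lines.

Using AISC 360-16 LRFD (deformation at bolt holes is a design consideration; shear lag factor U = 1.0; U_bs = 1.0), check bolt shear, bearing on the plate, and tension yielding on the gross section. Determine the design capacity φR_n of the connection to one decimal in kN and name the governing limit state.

546.8 kN (gross-section yield governs)

Bolt shear: A_b = π(27)²/4 = 572.56 mm². φR_n = 0.75 × 469 × 572.56 × 6 × 1 = 1208.4 kN.
Bearing (8 mm plate, F_u = 450 MPa): end bolts L_c = 43 − 30/2 = 28, R_n = min(1.2×28×8×450, 2.4×27×8×450) = 120.96 kN/bolt; interior L_c = 86 − 30 = 56, R_n = 233.28 kN/bolt. φR_n = 0.75 × (2×120.96 + 4×233.28) = 881.3 kN.
Tension yield (gross): A_g = 217×8 = 1736 mm². φR_n = 0.90 × 350 × 1736 = 546.8 kN.
Governing: min(1208.4, 881.3, 546.8) = 546.8 kN → gross-section yield.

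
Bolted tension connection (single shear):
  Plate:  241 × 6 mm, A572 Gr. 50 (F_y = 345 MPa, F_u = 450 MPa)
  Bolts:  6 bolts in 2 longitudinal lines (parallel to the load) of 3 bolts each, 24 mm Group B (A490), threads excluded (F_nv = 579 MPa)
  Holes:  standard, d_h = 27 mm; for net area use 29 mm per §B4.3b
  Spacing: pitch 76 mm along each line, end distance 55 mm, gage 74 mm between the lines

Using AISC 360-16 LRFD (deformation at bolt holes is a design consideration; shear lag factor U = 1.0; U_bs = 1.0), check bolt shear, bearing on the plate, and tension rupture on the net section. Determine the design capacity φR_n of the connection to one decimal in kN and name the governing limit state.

370.6 kN (net-section rupture governs)

Bolt shear: A_b = π(24)²/4 = 452.39 mm². φR_n = 0.75 × 579 × 452.39 × 6 × 1 = 1178.7 kN.
Bearing (6 mm plate, F_u = 450 MPa): end bolts L_c = 55 − 27/2 = 41.5, R_n = min(1.2×41.5×6×450, 2.4×24×6×450) = 134.46 kN/bolt; interior L_c = 76 − 27 = 49, R_n = 155.52 kN/bolt. φR_n = 0.75 × (2×134.46 + 4×155.52) = 668.3 kN.
Tension rupture (net): A_n = (241 − 2×29)×6 = 1098 mm² (U = 1.0, A_e = A_n). φR_n = 0.75 × 450 × 1098 = 370.6 kN.
Governing: min(1178.7, 668.3, 370.6) = 370.6 kN → net-section rupture.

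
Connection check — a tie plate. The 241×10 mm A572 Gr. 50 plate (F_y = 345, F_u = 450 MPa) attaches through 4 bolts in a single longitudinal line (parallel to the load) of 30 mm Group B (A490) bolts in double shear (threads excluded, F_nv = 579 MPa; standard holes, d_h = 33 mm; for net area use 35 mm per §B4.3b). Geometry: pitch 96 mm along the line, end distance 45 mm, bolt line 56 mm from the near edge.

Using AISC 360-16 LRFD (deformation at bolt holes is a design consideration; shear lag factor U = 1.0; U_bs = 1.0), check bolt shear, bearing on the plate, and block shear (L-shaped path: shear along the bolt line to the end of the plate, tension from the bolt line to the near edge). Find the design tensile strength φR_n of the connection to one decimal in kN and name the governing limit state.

556.2 kN (block shear governs)

Bolt shear: A_b = π(30)²/4 = 706.86 mm². φR_n = 0.75 × 579 × 706.86 × 4 × 2 = 2455.6 kN.
Bearing (10 mm plate, F_u = 450 MPa): end bolts L_c = 45 − 33/2 = 28.5, R_n = min(1.2×28.5×10×450, 2.4×30×10×450) = 153.9 kN/bolt; interior L_c = 96 − 33 = 63, R_n = 324 kN/bolt. φR_n = 0.75 × (1×153.9 + 3×324) = 844.4 kN.
Block shear: shear path 1×[45+3×96] = 1×333 mm, A_gv = 3330, A_nv = 1×(333 − 3.5×35)×10 = 2105 mm²; tension to near edge: (56 − 0.5×35)×10 = 385 mm². R_n = min(0.6×450×2105, 0.6×345×3330) + 1.0×450×385 = min(568.35, 689.31) + 173.25 = 741.6 kN. φR_n = 0.75 × 741.6 = 556.2 kN.
Governing: min(2455.6, 844.4, 556.2) = 556.2 kN → block shear.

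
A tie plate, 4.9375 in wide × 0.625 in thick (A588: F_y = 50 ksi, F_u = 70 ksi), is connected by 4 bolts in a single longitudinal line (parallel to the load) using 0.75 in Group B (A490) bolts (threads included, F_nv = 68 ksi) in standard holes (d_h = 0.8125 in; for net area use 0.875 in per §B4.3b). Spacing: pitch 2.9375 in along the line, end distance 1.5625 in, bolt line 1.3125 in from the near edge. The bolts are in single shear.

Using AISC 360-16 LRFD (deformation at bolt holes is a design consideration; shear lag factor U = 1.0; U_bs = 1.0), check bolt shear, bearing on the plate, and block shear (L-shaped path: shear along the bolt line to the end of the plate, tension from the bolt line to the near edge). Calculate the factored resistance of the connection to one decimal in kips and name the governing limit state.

Bolt shear: A_b = π(0.75)²/4 = 0.44179 in². φR_n = 0.75 × 68 × 0.44179 × 4 × 1 = 90.1 kips.
Bearing (0.625 in plate, F_u = 70 ksi): end bolts L_c = 1.5625 − 0.8125/2 = 1.15625, R_n = min(1.2×1.15625×0.625×70, 2.4×0.75×0.625×70) = 60.703 kips/bolt; interior L_c = 2.9375 − 0.8125 = 2.125, R_n = 78.75 kips/bolt. φR_n = 0.75 × (1×60.703 + 3×78.75) = 222.7 kips.
Block shear: shear path 1×[1.5625+3×2.9375] = 1×10.375 in, A_gv = 6.4844, A_nv = 1×(10.375 − 3.5×0.875)×0.625 = 4.5703 in²; tension to near edge: (1.3125 − 0.5×0.875)×0.625 = 0.54688 in². R_n = min(0.6×70×4.5703, 0.6×50×6.4844) + 1.0×70×0.54688 = min(191.95, 194.53) + 38.282 = 230.23 kips. φR_n = 0.75 × 230.23 = 172.7 kips.
Governing: min(90.1, 222.7, 172.7) = 90.1 kips → bolt shear.

90.1 kips (bolt shear governs)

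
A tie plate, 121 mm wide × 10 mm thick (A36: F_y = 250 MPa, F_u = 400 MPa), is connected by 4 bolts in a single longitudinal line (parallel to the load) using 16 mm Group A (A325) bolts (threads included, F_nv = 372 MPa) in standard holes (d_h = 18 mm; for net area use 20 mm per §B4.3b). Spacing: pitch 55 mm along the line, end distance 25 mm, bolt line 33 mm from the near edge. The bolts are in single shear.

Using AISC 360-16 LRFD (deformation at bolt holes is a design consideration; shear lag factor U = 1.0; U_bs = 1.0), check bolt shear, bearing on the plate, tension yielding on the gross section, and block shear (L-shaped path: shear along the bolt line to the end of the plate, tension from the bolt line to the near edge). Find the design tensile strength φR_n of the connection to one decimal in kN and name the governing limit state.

224.4 kN (bolt shear governs)

Bolt shear: A_b = π(16)²/4 = 201.06 mm². φR_n = 0.75 × 372 × 201.06 × 4 × 1 = 224.4 kN.
Bearing (10 mm plate, F_u = 400 MPa): end bolts L_c = 25 − 18/2 = 16, R_n = min(1.2×16×10×400, 2.4×16×10×400) = 76.8 kN/bolt; interior L_c = 55 − 18 = 37, R_n = 153.6 kN/bolt. φR_n = 0.75 × (1×76.8 + 3×153.6) = 403.2 kN.
Tension yield (gross): A_g = 121×10 = 1210 mm². φR_n = 0.90 × 250 × 1210 = 272.3 kN.
Block shear: shear path 1×[25+3×55] = 1×190 mm, A_gv = 1900, A_nv = 1×(190 − 3.5×20)×10 = 1200 mm²; tension to near edge: (33 − 0.5×20)×10 = 230 mm². R_n = min(0.6×400×1200, 0.6×250×1900) + 1.0×400×230 = min(288, 285) + 92 = 377 kN. φR_n = 0.75 × 377 = 282.8 kN.
Governing: min(224.4, 403.2, 272.3, 282.8) = 224.4 kN → bolt shear.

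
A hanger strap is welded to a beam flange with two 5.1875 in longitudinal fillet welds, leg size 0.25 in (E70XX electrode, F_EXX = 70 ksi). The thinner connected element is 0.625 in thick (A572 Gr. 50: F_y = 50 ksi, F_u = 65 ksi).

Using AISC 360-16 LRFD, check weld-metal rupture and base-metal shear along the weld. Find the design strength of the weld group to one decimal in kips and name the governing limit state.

Weld metal: throat = 0.707×0.25 = 0.17675 in, L = 2×5.1875 = 10.375 in. φR_n = 0.75 × 0.6 × 70 × 0.17675 × 10.375 = 57.8 kips.
Base metal shear (0.625 in plate): yield φR_n = 1.0×0.6×50×0.625×10.375 = 194.5 kips; rupture φR_n = 0.75×0.6×65×0.625×10.375 = 189.7 kips; take 189.7 kips (rupture).
Governing: min(57.8, 189.7) = 57.8 kips → weld metal.

57.8 kips (weld metal governs)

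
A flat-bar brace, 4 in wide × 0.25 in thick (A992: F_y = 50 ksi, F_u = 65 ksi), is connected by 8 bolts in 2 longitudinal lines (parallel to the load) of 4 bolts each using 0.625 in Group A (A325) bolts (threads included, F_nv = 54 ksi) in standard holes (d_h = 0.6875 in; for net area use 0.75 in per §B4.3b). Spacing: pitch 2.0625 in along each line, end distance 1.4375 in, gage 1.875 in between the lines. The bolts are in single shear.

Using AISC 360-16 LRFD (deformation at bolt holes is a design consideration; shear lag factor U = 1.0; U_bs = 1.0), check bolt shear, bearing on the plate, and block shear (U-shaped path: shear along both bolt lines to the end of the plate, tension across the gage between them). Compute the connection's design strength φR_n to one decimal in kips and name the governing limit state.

Bolt shear: A_b = π(0.625)²/4 = 0.3068 in². φR_n = 0.75 × 54 × 0.3068 × 8 × 1 = 99.4 kips.
Bearing (0.25 in plate, F_u = 65 ksi): end bolts L_c = 1.4375 − 0.6875/2 = 1.09375, R_n = min(1.2×1.09375×0.25×65, 2.4×0.625×0.25×65) = 21.328 kips/bolt; interior L_c = 2.0625 − 0.6875 = 1.375, R_n = 24.375 kips/bolt. φR_n = 0.75 × (2×21.328 + 6×24.375) = 141.7 kips.
Block shear: shear path 2×[1.4375+3×2.0625] = 2×7.625 in, A_gv = 3.8125, A_nv = 2×(7.625 − 3.5×0.75)×0.25 = 2.5 in²; tension across gage: (1.875 − 1×0.75)×0.25 = 0.28125 in². R_n = min(0.6×65×2.5, 0.6×50×3.8125) + 1.0×65×0.28125 = min(97.5, 114.38) + 18.281 = 115.78 kips. φR_n = 0.75 × 115.78 = 86.8 kips.
Governing: min(99.4, 141.7, 86.8) = 86.8 kips → block shear.

86.8 kips (block shear governs)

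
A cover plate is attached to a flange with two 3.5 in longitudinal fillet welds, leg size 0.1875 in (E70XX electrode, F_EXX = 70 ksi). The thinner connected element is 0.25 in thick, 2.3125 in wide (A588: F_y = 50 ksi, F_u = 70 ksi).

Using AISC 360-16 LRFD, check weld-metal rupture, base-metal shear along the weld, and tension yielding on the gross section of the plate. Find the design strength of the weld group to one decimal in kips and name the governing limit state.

Weld metal: throat = 0.707×0.1875 = 0.13256 in, L = 2×3.5 = 7 in. φR_n = 0.75 × 0.6 × 70 × 0.13256 × 7 = 29.2 kips.
Base metal shear (0.25 in plate): yield φR_n = 1.0×0.6×50×0.25×7 = 52.5 kips; rupture φR_n = 0.75×0.6×70×0.25×7 = 55.1 kips; take 52.5 kips (yield).
Tension yield (gross): A_g = 2.3125×0.25 = 0.57813 in². φR_n = 0.90 × 50 × 0.57813 = 26.0 kips.
Governing: min(29.2, 52.5, 26.0) = 26.0 kips → gross-section yield.

26.0 kips (gross-section yield governs)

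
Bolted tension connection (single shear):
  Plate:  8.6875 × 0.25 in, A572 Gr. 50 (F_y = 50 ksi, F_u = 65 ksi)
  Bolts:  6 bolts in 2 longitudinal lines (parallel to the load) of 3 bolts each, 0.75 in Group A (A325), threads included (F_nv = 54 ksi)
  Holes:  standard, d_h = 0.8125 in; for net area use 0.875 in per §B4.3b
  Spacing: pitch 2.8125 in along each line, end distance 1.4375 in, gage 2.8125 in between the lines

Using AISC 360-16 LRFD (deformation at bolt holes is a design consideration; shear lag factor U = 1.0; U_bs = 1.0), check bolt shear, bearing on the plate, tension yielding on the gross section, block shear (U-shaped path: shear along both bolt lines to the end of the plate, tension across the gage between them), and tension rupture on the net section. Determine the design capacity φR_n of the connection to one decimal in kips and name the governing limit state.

84.6 kips (net-section rupture governs)

Bolt shear: A_b = π(0.75)²/4 = 0.44179 in². φR_n = 0.75 × 54 × 0.44179 × 6 × 1 = 107.4 kips.
Bearing (0.25 in plate, F_u = 65 ksi): end bolts L_c = 1.4375 − 0.8125/2 = 1.03125, R_n = min(1.2×1.03125×0.25×65, 2.4×0.75×0.25×65) = 20.109 kips/bolt; interior L_c = 2.8125 − 0.8125 = 2, R_n = 29.25 kips/bolt. φR_n = 0.75 × (2×20.109 + 4×29.25) = 117.9 kips.
Tension yield (gross): A_g = 8.6875×0.25 = 2.1719 in². φR_n = 0.90 × 50 × 2.1719 = 97.7 kips.
Block shear: shear path 2×[1.4375+2×2.8125] = 2×7.0625 in, A_gv = 3.5313, A_nv = 2×(7.0625 − 2.5×0.875)×0.25 = 2.4375 in²; tension across gage: (2.8125 − 1×0.875)×0.25 = 0.48438 in². R_n = min(0.6×65×2.4375, 0.6×50×3.5313) + 1.0×65×0.48438 = min(95.063, 105.94) + 31.485 = 126.55 kips. φR_n = 0.75 × 126.55 = 94.9 kips.
Tension rupture (net): A_n = (8.6875 − 2×0.875)×0.25 = 1.7344 in² (U = 1.0, A_e = A_n). φR_n = 0.75 × 65 × 1.7344 = 84.6 kips.
Governing: min(107.4, 117.9, 97.7, 94.9, 84.6) = 84.6 kips → net-section rupture.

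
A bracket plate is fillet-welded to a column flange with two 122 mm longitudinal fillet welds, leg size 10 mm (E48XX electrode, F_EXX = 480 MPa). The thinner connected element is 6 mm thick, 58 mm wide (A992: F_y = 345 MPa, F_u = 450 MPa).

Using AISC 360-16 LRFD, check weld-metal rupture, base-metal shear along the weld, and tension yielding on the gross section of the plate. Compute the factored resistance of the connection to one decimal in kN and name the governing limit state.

108.1 kN (gross-section yield governs)

Weld metal: throat = 0.707×10 = 7.07 mm, L = 2×122 = 244 mm. φR_n = 0.75 × 0.6 × 480 × 7.07 × 244 = 372.6 kN.
Base metal shear (6 mm plate): yield φR_n = 1.0×0.6×345×6×244 = 303.0 kN; rupture φR_n = 0.75×0.6×450×6×244 = 296.5 kN; take 296.5 kN (rupture).
Tension yield (gross): A_g = 58×6 = 348 mm². φR_n = 0.90 × 345 × 348 = 108.1 kN.
Governing: min(372.6, 296.5, 108.1) = 108.1 kN → gross-section yield.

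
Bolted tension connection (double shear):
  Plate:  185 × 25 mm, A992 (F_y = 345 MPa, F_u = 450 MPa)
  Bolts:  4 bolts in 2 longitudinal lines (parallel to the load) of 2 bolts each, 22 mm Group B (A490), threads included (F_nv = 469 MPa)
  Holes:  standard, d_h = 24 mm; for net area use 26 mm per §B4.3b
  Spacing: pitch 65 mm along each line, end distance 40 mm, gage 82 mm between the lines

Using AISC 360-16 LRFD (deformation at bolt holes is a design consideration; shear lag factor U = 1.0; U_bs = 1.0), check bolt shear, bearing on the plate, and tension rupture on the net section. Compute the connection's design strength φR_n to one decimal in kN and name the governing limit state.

Bolt shear: A_b = π(22)²/4 = 380.13 mm². φR_n = 0.75 × 469 × 380.13 × 4 × 2 = 1069.7 kN.
Bearing (25 mm plate, F_u = 450 MPa): end bolts L_c = 40 − 24/2 = 28, R_n = min(1.2×28×25×450, 2.4×22×25×450) = 378 kN/bolt; interior L_c = 65 − 24 = 41, R_n = 553.5 kN/bolt. φR_n = 0.75 × (2×378 + 2×553.5) = 1397.3 kN.
Tension rupture (net): A_n = (185 − 2×26)×25 = 3325 mm² (U = 1.0, A_e = A_n). φR_n = 0.75 × 450 × 3325 = 1122.2 kN.
Governing: min(1069.7, 1397.3, 1122.2) = 1069.7 kN → bolt shear.

1069.7 kN (bolt shear governs)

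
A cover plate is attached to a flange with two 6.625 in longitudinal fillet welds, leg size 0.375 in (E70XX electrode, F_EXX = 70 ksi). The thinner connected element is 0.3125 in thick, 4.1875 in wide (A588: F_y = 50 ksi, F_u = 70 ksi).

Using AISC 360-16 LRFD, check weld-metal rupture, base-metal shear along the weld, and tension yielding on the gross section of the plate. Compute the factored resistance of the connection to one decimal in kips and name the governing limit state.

Weld metal: throat = 0.707×0.375 = 0.26513 in, L = 2×6.625 = 13.25 in. φR_n = 0.75 × 0.6 × 70 × 0.26513 × 13.25 = 110.7 kips.
Base metal shear (0.3125 in plate): yield φR_n = 1.0×0.6×50×0.3125×13.25 = 124.2 kips; rupture φR_n = 0.75×0.6×70×0.3125×13.25 = 130.4 kips; take 124.2 kips (yield).
Tension yield (gross): A_g = 4.1875×0.3125 = 1.3086 in². φR_n = 0.90 × 50 × 1.3086 = 58.9 kips.
Governing: min(110.7, 124.2, 58.9) = 58.9 kips → gross-section yield.

58.9 kips (gross-section yield governs)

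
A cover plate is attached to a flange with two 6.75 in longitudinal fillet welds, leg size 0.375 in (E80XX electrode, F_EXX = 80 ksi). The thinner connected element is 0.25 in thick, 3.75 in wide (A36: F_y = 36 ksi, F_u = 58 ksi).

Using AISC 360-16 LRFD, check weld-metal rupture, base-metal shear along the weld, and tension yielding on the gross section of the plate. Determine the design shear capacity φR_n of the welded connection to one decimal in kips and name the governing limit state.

30.4 kips (gross-section yield governs)

Weld metal: throat = 0.707×0.375 = 0.26513 in, L = 2×6.75 = 13.5 in. φR_n = 0.75 × 0.6 × 80 × 0.26513 × 13.5 = 128.9 kips.
Base metal shear (0.25 in plate): yield φR_n = 1.0×0.6×36×0.25×13.5 = 72.9 kips; rupture φR_n = 0.75×0.6×58×0.25×13.5 = 88.1 kips; take 72.9 kips (yield).
Tension yield (gross): A_g = 3.75×0.25 = 0.9375 in². φR_n = 0.90 × 36 × 0.9375 = 30.4 kips.
Governing: min(128.9, 72.9, 30.4) = 30.4 kips → gross-section yield.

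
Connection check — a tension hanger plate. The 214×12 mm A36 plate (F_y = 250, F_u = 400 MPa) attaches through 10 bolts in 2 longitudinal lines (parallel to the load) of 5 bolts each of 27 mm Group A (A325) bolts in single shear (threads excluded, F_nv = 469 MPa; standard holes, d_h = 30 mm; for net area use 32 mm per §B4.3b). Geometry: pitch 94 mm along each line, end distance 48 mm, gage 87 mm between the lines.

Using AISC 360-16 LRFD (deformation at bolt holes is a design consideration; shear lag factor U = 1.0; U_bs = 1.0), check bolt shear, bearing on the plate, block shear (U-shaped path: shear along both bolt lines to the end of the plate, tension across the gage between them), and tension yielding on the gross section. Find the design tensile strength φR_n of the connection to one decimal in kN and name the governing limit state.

577.8 kN (gross-section yield governs)

Bolt shear: A_b = π(27)²/4 = 572.56 mm². φR_n = 0.75 × 469 × 572.56 × 10 × 1 = 2014.0 kN.
Bearing (12 mm plate, F_u = 400 MPa): end bolts L_c = 48 − 30/2 = 33, R_n = min(1.2×33×12×400, 2.4×27×12×400) = 190.08 kN/bolt; interior L_c = 94 − 30 = 64, R_n = 311.04 kN/bolt. φR_n = 0.75 × (2×190.08 + 8×311.04) = 2151.4 kN.
Block shear: shear path 2×[48+4×94] = 2×424 mm, A_gv = 10176, A_nv = 2×(424 − 4.5×32)×12 = 6720 mm²; tension across gage: (87 − 1×32)×12 = 660 mm². R_n = min(0.6×400×6720, 0.6×250×10176) + 1.0×400×660 = min(1612.8, 1526.4) + 264 = 1790.4 kN. φR_n = 0.75 × 1790.4 = 1342.8 kN.
Tension yield (gross): A_g = 214×12 = 2568 mm². φR_n = 0.90 × 250 × 2568 = 577.8 kN.
Governing: min(2014.0, 2151.4, 1342.8, 577.8) = 577.8 kN → gross-section yield.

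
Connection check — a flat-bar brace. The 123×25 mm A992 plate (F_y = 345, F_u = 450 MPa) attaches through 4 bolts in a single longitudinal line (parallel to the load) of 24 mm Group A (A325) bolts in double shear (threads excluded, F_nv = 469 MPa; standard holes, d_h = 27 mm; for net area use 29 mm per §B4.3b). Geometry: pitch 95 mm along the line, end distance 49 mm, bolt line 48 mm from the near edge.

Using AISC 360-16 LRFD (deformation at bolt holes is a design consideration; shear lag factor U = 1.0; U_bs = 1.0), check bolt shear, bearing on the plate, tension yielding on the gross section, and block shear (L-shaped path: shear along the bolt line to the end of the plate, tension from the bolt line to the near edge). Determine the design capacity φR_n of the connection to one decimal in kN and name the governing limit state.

954.8 kN (gross-section yield governs)

Bolt shear: A_b = π(24)²/4 = 452.39 mm². φR_n = 0.75 × 469 × 452.39 × 4 × 2 = 1273.0 kN.
Bearing (25 mm plate, F_u = 450 MPa): end bolts L_c = 49 − 27/2 = 35.5, R_n = min(1.2×35.5×25×450, 2.4×24×25×450) = 479.25 kN/bolt; interior L_c = 95 − 27 = 68, R_n = 648 kN/bolt. φR_n = 0.75 × (1×479.25 + 3×648) = 1817.4 kN.
Tension yield (gross): A_g = 123×25 = 3075 mm². φR_n = 0.90 × 345 × 3075 = 954.8 kN.
Block shear: shear path 1×[49+3×95] = 1×334 mm, A_gv = 8350, A_nv = 1×(334 − 3.5×29)×25 = 5812.5 mm²; tension to near edge: (48 − 0.5×29)×25 = 837.5 mm². R_n = min(0.6×450×5812.5, 0.6×345×8350) + 1.0×450×837.5 = min(1569.4, 1728.5) + 376.88 = 1946.3 kN. φR_n = 0.75 × 1946.3 = 1459.7 kN.
Governing: min(1273.0, 1817.4, 954.8, 1459.7) = 954.8 kN → gross-section yield.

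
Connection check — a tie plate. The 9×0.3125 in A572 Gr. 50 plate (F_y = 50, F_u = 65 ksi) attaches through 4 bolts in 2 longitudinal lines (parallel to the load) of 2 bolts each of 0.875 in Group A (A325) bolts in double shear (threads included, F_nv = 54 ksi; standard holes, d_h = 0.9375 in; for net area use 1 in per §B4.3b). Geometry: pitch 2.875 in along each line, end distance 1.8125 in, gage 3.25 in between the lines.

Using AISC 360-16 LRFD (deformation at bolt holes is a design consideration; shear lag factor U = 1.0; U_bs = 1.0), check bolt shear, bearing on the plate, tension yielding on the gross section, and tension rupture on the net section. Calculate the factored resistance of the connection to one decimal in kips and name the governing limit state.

Bolt shear: A_b = π(0.875)²/4 = 0.60132 in². φR_n = 0.75 × 54 × 0.60132 × 4 × 2 = 194.8 kips.
Bearing (0.3125 in plate, F_u = 65 ksi): end bolts L_c = 1.8125 − 0.9375/2 = 1.34375, R_n = min(1.2×1.34375×0.3125×65, 2.4×0.875×0.3125×65) = 32.754 kips/bolt; interior L_c = 2.875 − 0.9375 = 1.9375, R_n = 42.656 kips/bolt. φR_n = 0.75 × (2×32.754 + 2×42.656) = 113.1 kips.
Tension yield (gross): A_g = 9×0.3125 = 2.8125 in². φR_n = 0.90 × 50 × 2.8125 = 126.6 kips.
Tension rupture (net): A_n = (9 − 2×1)×0.3125 = 2.1875 in² (U = 1.0, A_e = A_n). φR_n = 0.75 × 65 × 2.1875 = 106.6 kips.
Governing: min(194.8, 113.1, 126.6, 106.6) = 106.6 kips → net-section rupture.

106.6 kips (net-section rupture governs)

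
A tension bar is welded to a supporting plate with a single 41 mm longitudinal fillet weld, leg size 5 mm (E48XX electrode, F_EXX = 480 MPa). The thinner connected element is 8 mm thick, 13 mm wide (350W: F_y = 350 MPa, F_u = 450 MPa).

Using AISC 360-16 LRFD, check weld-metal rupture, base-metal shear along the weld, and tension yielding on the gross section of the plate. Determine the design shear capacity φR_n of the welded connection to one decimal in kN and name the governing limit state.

Weld metal: throat = 0.707×5 = 3.535 mm, L = 41 mm. φR_n = 0.75 × 0.6 × 480 × 3.535 × 41 = 31.3 kN.
Base metal shear (8 mm plate): yield φR_n = 1.0×0.6×350×8×41 = 68.9 kN; rupture φR_n = 0.75×0.6×450×8×41 = 66.4 kN; take 66.4 kN (rupture).
Tension yield (gross): A_g = 13×8 = 104 mm². φR_n = 0.90 × 350 × 104 = 32.8 kN.
Governing: min(31.3, 66.4, 32.8) = 31.3 kN → weld metal.

31.3 kN (weld metal governs)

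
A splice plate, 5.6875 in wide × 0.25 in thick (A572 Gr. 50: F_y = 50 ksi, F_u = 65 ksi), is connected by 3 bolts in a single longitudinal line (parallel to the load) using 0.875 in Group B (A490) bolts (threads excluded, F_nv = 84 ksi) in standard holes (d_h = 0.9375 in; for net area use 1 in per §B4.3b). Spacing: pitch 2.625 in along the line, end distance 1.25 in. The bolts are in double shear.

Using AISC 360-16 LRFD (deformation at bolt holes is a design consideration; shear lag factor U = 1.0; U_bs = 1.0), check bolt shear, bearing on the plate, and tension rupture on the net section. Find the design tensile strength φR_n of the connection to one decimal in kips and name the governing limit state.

Bolt shear: A_b = π(0.875)²/4 = 0.60132 in². φR_n = 0.75 × 84 × 0.60132 × 3 × 2 = 227.3 kips.
Bearing (0.25 in plate, F_u = 65 ksi): end bolts L_c = 1.25 − 0.9375/2 = 0.78125, R_n = min(1.2×0.78125×0.25×65, 2.4×0.875×0.25×65) = 15.234 kips/bolt; interior L_c = 2.625 − 0.9375 = 1.6875, R_n = 32.906 kips/bolt. φR_n = 0.75 × (1×15.234 + 2×32.906) = 60.8 kips.
Tension rupture (net): A_n = (5.6875 − 1×1)×0.25 = 1.1719 in² (U = 1.0, A_e = A_n). φR_n = 0.75 × 65 × 1.1719 = 57.1 kips.
Governing: min(227.3, 60.8, 57.1) = 57.1 kips → net-section rupture.

57.1 kips (net-section rupture governs)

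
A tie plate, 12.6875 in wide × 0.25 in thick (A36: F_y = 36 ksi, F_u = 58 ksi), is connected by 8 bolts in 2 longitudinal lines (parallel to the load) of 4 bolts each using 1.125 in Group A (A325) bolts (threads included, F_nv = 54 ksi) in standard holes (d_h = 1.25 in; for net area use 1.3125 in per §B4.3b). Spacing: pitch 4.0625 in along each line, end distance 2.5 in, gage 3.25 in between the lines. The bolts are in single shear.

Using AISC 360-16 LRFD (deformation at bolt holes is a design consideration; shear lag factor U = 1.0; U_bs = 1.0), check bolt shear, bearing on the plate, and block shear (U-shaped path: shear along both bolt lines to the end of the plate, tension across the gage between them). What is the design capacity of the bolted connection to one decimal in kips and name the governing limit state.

140.0 kips (block shear governs)

Bolt shear: A_b = π(1.125)²/4 = 0.99402 in². φR_n = 0.75 × 54 × 0.99402 × 8 × 1 = 322.1 kips.
Bearing (0.25 in plate, F_u = 58 ksi): end bolts L_c = 2.5 − 1.25/2 = 1.875, R_n = min(1.2×1.875×0.25×58, 2.4×1.125×0.25×58) = 32.625 kips/bolt; interior L_c = 4.0625 − 1.25 = 2.8125, R_n = 39.15 kips/bolt. φR_n = 0.75 × (2×32.625 + 6×39.15) = 225.1 kips.
Block shear: shear path 2×[2.5+3×4.0625] = 2×14.6875 in, A_gv = 7.3438, A_nv = 2×(14.6875 − 3.5×1.3125)×0.25 = 5.0469 in²; tension across gage: (3.25 − 1×1.3125)×0.25 = 0.48438 in². R_n = min(0.6×58×5.0469, 0.6×36×7.3438) + 1.0×58×0.48438 = min(175.63, 158.63) + 28.094 = 186.72 kips. φR_n = 0.75 × 186.72 = 140.0 kips.
Governing: min(322.1, 225.1, 140.0) = 140.0 kips → block shear.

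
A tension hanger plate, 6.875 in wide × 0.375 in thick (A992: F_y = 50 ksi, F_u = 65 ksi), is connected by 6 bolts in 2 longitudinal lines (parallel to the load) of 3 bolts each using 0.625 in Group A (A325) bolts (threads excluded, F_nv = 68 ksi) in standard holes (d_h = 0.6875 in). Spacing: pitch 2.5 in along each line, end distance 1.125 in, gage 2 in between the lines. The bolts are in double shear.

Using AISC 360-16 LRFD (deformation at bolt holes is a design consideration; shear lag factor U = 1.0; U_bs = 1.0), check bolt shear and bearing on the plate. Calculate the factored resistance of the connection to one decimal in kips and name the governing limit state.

144.0 kips (bearing governs)

Bolt shear: A_b = π(0.625)²/4 = 0.3068 in². φR_n = 0.75 × 68 × 0.3068 × 6 × 2 = 187.8 kips.
Bearing (0.375 in plate, F_u = 65 ksi): end bolts L_c = 1.125 − 0.6875/2 = 0.78125, R_n = min(1.2×0.78125×0.375×65, 2.4×0.625×0.375×65) = 22.852 kips/bolt; interior L_c = 2.5 − 0.6875 = 1.8125, R_n = 36.563 kips/bolt. φR_n = 0.75 × (2×22.852 + 4×36.563) = 144.0 kips.
Governing: min(187.8, 144.0) = 144.0 kips → bearing.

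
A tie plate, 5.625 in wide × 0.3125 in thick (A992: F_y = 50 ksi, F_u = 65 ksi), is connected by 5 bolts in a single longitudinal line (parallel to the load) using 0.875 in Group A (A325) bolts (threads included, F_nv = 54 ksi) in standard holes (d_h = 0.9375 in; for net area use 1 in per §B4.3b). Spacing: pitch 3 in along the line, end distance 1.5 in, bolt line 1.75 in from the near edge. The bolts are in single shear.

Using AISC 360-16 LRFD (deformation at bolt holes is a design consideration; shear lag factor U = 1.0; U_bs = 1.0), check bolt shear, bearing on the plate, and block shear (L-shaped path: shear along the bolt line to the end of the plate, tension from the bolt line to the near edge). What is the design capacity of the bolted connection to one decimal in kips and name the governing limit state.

Bolt shear: A_b = π(0.875)²/4 = 0.60132 in². φR_n = 0.75 × 54 × 0.60132 × 5 × 1 = 121.8 kips.
Bearing (0.3125 in plate, F_u = 65 ksi): end bolts L_c = 1.5 − 0.9375/2 = 1.03125, R_n = min(1.2×1.03125×0.3125×65, 2.4×0.875×0.3125×65) = 25.137 kips/bolt; interior L_c = 3 − 0.9375 = 2.0625, R_n = 42.656 kips/bolt. φR_n = 0.75 × (1×25.137 + 4×42.656) = 146.8 kips.
Block shear: shear path 1×[1.5+4×3] = 1×13.5 in, A_gv = 4.2188, A_nv = 1×(13.5 − 4.5×1)×0.3125 = 2.8125 in²; tension to near edge: (1.75 − 0.5×1)×0.3125 = 0.39063 in². R_n = min(0.6×65×2.8125, 0.6×50×4.2188) + 1.0×65×0.39063 = min(109.69, 126.56) + 25.391 = 135.08 kips. φR_n = 0.75 × 135.08 = 101.3 kips.
Governing: min(121.8, 146.8, 101.3) = 101.3 kips → block shear.

101.3 kips (block shear governs)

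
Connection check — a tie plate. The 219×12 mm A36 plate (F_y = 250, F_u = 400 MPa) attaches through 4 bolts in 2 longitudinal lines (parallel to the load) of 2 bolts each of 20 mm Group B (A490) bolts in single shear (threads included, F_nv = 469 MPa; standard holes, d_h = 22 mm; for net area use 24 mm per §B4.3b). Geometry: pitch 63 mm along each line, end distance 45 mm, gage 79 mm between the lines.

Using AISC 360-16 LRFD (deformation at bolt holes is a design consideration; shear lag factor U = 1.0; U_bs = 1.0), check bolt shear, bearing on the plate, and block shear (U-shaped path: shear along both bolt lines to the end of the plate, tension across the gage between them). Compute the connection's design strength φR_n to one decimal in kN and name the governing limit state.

Bolt shear: A_b = π(20)²/4 = 314.16 mm². φR_n = 0.75 × 469 × 314.16 × 4 × 1 = 442.0 kN.
Bearing (12 mm plate, F_u = 400 MPa): end bolts L_c = 45 − 22/2 = 34, R_n = min(1.2×34×12×400, 2.4×20×12×400) = 195.84 kN/bolt; interior L_c = 63 − 22 = 41, R_n = 230.4 kN/bolt. φR_n = 0.75 × (2×195.84 + 2×230.4) = 639.4 kN.
Block shear: shear path 2×[45+1×63] = 2×108 mm, A_gv = 2592, A_nv = 2×(108 − 1.5×24)×12 = 1728 mm²; tension across gage: (79 − 1×24)×12 = 660 mm². R_n = min(0.6×400×1728, 0.6×250×2592) + 1.0×400×660 = min(414.72, 388.8) + 264 = 652.8 kN. φR_n = 0.75 × 652.8 = 489.6 kN.
Governing: min(442.0, 639.4, 489.6) = 442.0 kN → bolt shear.

442.0 kN (bolt shear governs)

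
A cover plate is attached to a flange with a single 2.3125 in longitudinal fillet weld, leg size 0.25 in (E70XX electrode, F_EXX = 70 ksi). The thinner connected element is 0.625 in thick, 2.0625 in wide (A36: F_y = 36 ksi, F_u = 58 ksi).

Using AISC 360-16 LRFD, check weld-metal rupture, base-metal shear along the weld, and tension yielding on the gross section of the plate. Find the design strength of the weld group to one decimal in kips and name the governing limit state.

12.9 kips (weld metal governs)

Weld metal: throat = 0.707×0.25 = 0.17675 in, L = 2.3125 in. φR_n = 0.75 × 0.6 × 70 × 0.17675 × 2.3125 = 12.9 kips.
Base metal shear (0.625 in plate): yield φR_n = 1.0×0.6×36×0.625×2.3125 = 31.2 kips; rupture φR_n = 0.75×0.6×58×0.625×2.3125 = 37.7 kips; take 31.2 kips (yield).
Tension yield (gross): A_g = 2.0625×0.625 = 1.2891 in². φR_n = 0.90 × 36 × 1.2891 = 41.8 kips.
Governing: min(12.9, 31.2, 41.8) = 12.9 kips → weld metal.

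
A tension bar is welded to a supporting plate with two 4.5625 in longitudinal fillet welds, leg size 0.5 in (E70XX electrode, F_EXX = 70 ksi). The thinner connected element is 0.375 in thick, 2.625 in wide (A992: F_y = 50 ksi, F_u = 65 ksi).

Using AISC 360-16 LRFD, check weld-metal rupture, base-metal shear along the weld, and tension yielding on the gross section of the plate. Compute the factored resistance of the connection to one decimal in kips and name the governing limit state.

44.3 kips (gross-section yield governs)

Weld metal: throat = 0.707×0.5 = 0.3535 in, L = 2×4.5625 = 9.125 in. φR_n = 0.75 × 0.6 × 70 × 0.3535 × 9.125 = 101.6 kips.
Base metal shear (0.375 in plate): yield φR_n = 1.0×0.6×50×0.375×9.125 = 102.7 kips; rupture φR_n = 0.75×0.6×65×0.375×9.125 = 100.1 kips; take 100.1 kips (rupture).
Tension yield (gross): A_g = 2.625×0.375 = 0.98438 in². φR_n = 0.90 × 50 × 0.98438 = 44.3 kips.
Governing: min(101.6, 100.1, 44.3) = 44.3 kips → gross-section yield.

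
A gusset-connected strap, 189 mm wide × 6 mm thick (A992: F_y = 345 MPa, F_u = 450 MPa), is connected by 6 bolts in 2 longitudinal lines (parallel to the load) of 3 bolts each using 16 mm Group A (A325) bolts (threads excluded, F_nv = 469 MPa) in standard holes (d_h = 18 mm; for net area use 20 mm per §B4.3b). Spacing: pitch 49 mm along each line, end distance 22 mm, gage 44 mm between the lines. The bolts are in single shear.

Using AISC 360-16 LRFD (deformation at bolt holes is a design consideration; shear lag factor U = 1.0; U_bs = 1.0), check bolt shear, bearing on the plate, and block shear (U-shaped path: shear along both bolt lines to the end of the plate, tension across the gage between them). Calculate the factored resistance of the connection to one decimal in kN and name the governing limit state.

218.7 kN (block shear governs)

Bolt shear: A_b = π(16)²/4 = 201.06 mm². φR_n = 0.75 × 469 × 201.06 × 6 × 1 = 424.3 kN.
Bearing (6 mm plate, F_u = 450 MPa): end bolts L_c = 22 − 18/2 = 13, R_n = min(1.2×13×6×450, 2.4×16×6×450) = 42.12 kN/bolt; interior L_c = 49 − 18 = 31, R_n = 100.44 kN/bolt. φR_n = 0.75 × (2×42.12 + 4×100.44) = 364.5 kN.
Block shear: shear path 2×[22+2×49] = 2×120 mm, A_gv = 1440, A_nv = 2×(120 − 2.5×20)×6 = 840 mm²; tension across gage: (44 − 1×20)×6 = 144 mm². R_n = min(0.6×450×840, 0.6×345×1440) + 1.0×450×144 = min(226.8, 298.08) + 64.8 = 291.6 kN. φR_n = 0.75 × 291.6 = 218.7 kN.
Governing: min(424.3, 364.5, 218.7) = 218.7 kN → block shear.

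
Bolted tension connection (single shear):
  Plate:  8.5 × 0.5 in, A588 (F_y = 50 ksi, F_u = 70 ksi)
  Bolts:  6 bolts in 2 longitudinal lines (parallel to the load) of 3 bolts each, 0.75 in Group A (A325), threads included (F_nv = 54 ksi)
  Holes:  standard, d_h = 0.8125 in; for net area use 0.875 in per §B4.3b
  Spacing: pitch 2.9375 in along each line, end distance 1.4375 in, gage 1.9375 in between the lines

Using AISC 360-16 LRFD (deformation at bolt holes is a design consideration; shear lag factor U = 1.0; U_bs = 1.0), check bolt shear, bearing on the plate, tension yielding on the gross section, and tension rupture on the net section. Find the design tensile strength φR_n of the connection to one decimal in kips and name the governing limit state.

Bolt shear: A_b = π(0.75)²/4 = 0.44179 in². φR_n = 0.75 × 54 × 0.44179 × 6 × 1 = 107.4 kips.
Bearing (0.5 in plate, F_u = 70 ksi): end bolts L_c = 1.4375 − 0.8125/2 = 1.03125, R_n = min(1.2×1.03125×0.5×70, 2.4×0.75×0.5×70) = 43.313 kips/bolt; interior L_c = 2.9375 − 0.8125 = 2.125, R_n = 63 kips/bolt. φR_n = 0.75 × (2×43.313 + 4×63) = 254.0 kips.
Tension yield (gross): A_g = 8.5×0.5 = 4.25 in². φR_n = 0.90 × 50 × 4.25 = 191.3 kips.
Tension rupture (net): A_n = (8.5 − 2×0.875)×0.5 = 3.375 in² (U = 1.0, A_e = A_n). φR_n = 0.75 × 70 × 3.375 = 177.2 kips.
Governing: min(107.4, 254.0, 191.3, 177.2) = 107.4 kips → bolt shear.

107.4 kips (bolt shear governs)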